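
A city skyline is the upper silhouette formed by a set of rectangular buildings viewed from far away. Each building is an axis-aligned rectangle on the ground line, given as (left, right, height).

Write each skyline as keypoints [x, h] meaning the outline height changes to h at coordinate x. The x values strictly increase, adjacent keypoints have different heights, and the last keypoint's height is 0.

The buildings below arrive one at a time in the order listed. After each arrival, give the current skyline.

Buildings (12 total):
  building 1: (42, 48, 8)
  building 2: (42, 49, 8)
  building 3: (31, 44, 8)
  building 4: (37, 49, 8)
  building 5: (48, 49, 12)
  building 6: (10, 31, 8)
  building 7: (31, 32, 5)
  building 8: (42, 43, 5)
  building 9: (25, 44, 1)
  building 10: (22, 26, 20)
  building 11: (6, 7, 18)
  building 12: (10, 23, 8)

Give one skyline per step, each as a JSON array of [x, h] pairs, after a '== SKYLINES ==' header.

== SKYLINES ==
[[42,8],[48,0]]
[[42,8],[49,0]]
[[31,8],[49,0]]
[[31,8],[49,0]]
[[31,8],[48,12],[49,0]]
[[10,8],[48,12],[49,0]]
[[10,8],[48,12],[49,0]]
[[10,8],[48,12],[49,0]]
[[10,8],[48,12],[49,0]]
[[10,8],[22,20],[26,8],[48,12],[49,0]]
[[6,18],[7,0],[10,8],[22,20],[26,8],[48,12],[49,0]]
[[6,18],[7,0],[10,8],[22,20],[26,8],[48,12],[49,0]]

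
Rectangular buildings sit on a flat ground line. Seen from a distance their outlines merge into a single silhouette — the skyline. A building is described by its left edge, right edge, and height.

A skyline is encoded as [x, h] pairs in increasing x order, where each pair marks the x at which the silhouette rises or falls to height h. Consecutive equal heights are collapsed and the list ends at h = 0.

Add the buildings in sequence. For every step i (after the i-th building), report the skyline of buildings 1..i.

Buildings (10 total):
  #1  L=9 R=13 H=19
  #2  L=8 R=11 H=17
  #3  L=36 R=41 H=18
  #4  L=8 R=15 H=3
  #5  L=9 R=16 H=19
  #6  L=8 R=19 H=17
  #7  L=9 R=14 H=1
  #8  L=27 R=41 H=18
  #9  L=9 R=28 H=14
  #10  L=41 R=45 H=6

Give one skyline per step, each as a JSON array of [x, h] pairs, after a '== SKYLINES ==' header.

== SKYLINES ==
[[9,19],[13,0]]
[[8,17],[9,19],[13,0]]
[[8,17],[9,19],[13,0],[36,18],[41,0]]
[[8,17],[9,19],[13,3],[15,0],[36,18],[41,0]]
[[8,17],[9,19],[16,0],[36,18],[41,0]]
[[8,17],[9,19],[16,17],[19,0],[36,18],[41,0]]
[[8,17],[9,19],[16,17],[19,0],[36,18],[41,0]]
[[8,17],[9,19],[16,17],[19,0],[27,18],[41,0]]
[[8,17],[9,19],[16,17],[19,14],[27,18],[41,0]]
[[8,17],[9,19],[16,17],[19,14],[27,18],[41,6],[45,0]]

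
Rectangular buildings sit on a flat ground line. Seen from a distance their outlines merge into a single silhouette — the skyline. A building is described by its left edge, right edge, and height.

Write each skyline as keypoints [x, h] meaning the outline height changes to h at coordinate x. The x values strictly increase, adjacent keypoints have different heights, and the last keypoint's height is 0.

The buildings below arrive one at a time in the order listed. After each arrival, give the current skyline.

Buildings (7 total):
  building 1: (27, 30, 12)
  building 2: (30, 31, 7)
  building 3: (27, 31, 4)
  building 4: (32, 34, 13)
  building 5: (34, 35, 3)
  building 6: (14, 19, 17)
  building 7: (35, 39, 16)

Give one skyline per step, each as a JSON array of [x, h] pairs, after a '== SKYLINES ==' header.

== SKYLINES ==
[[27,12],[30,0]]
[[27,12],[30,7],[31,0]]
[[27,12],[30,7],[31,0]]
[[27,12],[30,7],[31,0],[32,13],[34,0]]
[[27,12],[30,7],[31,0],[32,13],[34,3],[35,0]]
[[14,17],[19,0],[27,12],[30,7],[31,0],[32,13],[34,3],[35,0]]
[[14,17],[19,0],[27,12],[30,7],[31,0],[32,13],[34,3],[35,16],[39,0]]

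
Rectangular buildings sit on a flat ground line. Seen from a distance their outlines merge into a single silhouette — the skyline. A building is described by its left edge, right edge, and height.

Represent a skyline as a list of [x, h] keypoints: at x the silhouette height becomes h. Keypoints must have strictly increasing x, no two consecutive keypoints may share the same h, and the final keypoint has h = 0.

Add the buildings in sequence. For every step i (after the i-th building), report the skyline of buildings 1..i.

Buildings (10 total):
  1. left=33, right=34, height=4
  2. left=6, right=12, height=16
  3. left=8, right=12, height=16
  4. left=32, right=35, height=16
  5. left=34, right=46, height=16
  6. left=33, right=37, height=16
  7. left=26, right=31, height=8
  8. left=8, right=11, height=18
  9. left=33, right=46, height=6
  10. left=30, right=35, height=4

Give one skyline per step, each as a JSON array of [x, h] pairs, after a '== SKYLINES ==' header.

== SKYLINES ==
[[33,4],[34,0]]
[[6,16],[12,0],[33,4],[34,0]]
[[6,16],[12,0],[33,4],[34,0]]
[[6,16],[12,0],[32,16],[35,0]]
[[6,16],[12,0],[32,16],[46,0]]
[[6,16],[12,0],[32,16],[46,0]]
[[6,16],[12,0],[26,8],[31,0],[32,16],[46,0]]
[[6,16],[8,18],[11,16],[12,0],[26,8],[31,0],[32,16],[46,0]]
[[6,16],[8,18],[11,16],[12,0],[26,8],[31,0],[32,16],[46,0]]
[[6,16],[8,18],[11,16],[12,0],[26,8],[31,4],[32,16],[46,0]]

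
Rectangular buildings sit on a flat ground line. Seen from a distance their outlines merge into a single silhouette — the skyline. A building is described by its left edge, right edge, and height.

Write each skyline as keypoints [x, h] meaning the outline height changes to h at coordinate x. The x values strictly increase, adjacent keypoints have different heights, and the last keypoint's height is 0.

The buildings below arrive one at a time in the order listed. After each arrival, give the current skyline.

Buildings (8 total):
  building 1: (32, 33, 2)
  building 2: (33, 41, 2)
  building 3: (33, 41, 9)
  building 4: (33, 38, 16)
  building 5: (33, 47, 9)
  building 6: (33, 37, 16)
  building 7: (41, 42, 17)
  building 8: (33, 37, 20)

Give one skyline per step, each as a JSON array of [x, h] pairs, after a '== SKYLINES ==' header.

== SKYLINES ==
[[32,2],[33,0]]
[[32,2],[41,0]]
[[32,2],[33,9],[41,0]]
[[32,2],[33,16],[38,9],[41,0]]
[[32,2],[33,16],[38,9],[47,0]]
[[32,2],[33,16],[38,9],[47,0]]
[[32,2],[33,16],[38,9],[41,17],[42,9],[47,0]]
[[32,2],[33,20],[37,16],[38,9],[41,17],[42,9],[47,0]]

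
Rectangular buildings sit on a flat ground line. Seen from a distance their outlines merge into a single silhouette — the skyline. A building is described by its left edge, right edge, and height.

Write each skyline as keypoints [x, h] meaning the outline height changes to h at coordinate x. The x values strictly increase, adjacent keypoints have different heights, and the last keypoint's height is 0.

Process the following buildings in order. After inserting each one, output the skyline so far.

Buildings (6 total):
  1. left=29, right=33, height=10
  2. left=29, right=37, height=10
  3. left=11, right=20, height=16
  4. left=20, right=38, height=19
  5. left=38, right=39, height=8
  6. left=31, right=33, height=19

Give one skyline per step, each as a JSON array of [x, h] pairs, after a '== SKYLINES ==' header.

== SKYLINES ==
[[29,10],[33,0]]
[[29,10],[37,0]]
[[11,16],[20,0],[29,10],[37,0]]
[[11,16],[20,19],[38,0]]
[[11,16],[20,19],[38,8],[39,0]]
[[11,16],[20,19],[38,8],[39,0]]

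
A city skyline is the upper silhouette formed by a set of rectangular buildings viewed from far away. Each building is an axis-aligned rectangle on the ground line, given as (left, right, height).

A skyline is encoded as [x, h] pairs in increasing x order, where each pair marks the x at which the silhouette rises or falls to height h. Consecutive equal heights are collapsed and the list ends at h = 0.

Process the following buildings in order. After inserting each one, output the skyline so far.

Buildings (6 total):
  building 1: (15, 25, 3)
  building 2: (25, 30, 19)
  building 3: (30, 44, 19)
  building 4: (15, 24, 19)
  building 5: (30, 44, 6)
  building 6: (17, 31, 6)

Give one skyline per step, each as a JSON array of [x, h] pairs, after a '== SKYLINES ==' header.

== SKYLINES ==
[[15,3],[25,0]]
[[15,3],[25,19],[30,0]]
[[15,3],[25,19],[44,0]]
[[15,19],[24,3],[25,19],[44,0]]
[[15,19],[24,3],[25,19],[44,0]]
[[15,19],[24,6],[25,19],[44,0]]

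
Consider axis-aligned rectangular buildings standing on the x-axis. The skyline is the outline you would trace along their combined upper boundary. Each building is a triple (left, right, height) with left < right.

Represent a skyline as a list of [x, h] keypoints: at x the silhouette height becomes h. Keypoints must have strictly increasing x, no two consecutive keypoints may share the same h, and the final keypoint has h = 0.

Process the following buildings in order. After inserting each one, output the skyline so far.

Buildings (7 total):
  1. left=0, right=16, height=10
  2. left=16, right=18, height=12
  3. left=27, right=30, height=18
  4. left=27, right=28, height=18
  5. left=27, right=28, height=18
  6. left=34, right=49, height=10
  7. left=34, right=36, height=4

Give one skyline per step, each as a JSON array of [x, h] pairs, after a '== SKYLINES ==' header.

== SKYLINES ==
[[0,10],[16,0]]
[[0,10],[16,12],[18,0]]
[[0,10],[16,12],[18,0],[27,18],[30,0]]
[[0,10],[16,12],[18,0],[27,18],[30,0]]
[[0,10],[16,12],[18,0],[27,18],[30,0]]
[[0,10],[16,12],[18,0],[27,18],[30,0],[34,10],[49,0]]
[[0,10],[16,12],[18,0],[27,18],[30,0],[34,10],[49,0]]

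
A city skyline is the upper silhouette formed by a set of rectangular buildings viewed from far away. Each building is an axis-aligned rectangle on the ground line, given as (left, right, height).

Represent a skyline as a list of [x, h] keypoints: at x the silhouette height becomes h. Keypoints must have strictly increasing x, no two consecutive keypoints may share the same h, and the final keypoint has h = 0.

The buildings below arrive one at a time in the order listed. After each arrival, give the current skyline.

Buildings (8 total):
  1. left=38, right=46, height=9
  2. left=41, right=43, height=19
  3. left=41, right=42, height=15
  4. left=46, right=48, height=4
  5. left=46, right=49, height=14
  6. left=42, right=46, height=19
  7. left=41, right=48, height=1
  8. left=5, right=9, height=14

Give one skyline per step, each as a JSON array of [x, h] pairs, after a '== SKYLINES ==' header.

== SKYLINES ==
[[38,9],[46,0]]
[[38,9],[41,19],[43,9],[46,0]]
[[38,9],[41,19],[43,9],[46,0]]
[[38,9],[41,19],[43,9],[46,4],[48,0]]
[[38,9],[41,19],[43,9],[46,14],[49,0]]
[[38,9],[41,19],[46,14],[49,0]]
[[38,9],[41,19],[46,14],[49,0]]
[[5,14],[9,0],[38,9],[41,19],[46,14],[49,0]]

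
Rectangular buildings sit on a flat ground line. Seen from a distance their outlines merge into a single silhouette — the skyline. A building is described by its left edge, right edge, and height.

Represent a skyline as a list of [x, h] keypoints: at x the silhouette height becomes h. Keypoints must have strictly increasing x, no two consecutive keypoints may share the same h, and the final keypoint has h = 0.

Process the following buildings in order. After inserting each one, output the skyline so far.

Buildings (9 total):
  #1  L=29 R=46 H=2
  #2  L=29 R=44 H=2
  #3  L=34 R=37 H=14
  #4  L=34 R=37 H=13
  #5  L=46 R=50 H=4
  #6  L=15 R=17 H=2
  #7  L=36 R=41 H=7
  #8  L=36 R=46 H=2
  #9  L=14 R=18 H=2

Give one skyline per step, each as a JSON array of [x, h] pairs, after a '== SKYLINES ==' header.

== SKYLINES ==
[[29,2],[46,0]]
[[29,2],[46,0]]
[[29,2],[34,14],[37,2],[46,0]]
[[29,2],[34,14],[37,2],[46,0]]
[[29,2],[34,14],[37,2],[46,4],[50,0]]
[[15,2],[17,0],[29,2],[34,14],[37,2],[46,4],[50,0]]
[[15,2],[17,0],[29,2],[34,14],[37,7],[41,2],[46,4],[50,0]]
[[15,2],[17,0],[29,2],[34,14],[37,7],[41,2],[46,4],[50,0]]
[[14,2],[18,0],[29,2],[34,14],[37,7],[41,2],[46,4],[50,0]]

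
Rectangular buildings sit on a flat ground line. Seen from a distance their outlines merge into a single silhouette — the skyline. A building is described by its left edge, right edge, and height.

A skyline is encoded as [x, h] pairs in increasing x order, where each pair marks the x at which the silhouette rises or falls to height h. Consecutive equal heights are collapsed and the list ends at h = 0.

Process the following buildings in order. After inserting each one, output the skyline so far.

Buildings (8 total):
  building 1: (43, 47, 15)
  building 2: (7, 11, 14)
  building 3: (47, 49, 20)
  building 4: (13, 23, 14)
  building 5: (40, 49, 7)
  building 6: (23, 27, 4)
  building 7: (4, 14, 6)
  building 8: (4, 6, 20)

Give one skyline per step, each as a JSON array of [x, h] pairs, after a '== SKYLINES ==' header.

== SKYLINES ==
[[43,15],[47,0]]
[[7,14],[11,0],[43,15],[47,0]]
[[7,14],[11,0],[43,15],[47,20],[49,0]]
[[7,14],[11,0],[13,14],[23,0],[43,15],[47,20],[49,0]]
[[7,14],[11,0],[13,14],[23,0],[40,7],[43,15],[47,20],[49,0]]
[[7,14],[11,0],[13,14],[23,4],[27,0],[40,7],[43,15],[47,20],[49,0]]
[[4,6],[7,14],[11,6],[13,14],[23,4],[27,0],[40,7],[43,15],[47,20],[49,0]]
[[4,20],[6,6],[7,14],[11,6],[13,14],[23,4],[27,0],[40,7],[43,15],[47,20],[49,0]]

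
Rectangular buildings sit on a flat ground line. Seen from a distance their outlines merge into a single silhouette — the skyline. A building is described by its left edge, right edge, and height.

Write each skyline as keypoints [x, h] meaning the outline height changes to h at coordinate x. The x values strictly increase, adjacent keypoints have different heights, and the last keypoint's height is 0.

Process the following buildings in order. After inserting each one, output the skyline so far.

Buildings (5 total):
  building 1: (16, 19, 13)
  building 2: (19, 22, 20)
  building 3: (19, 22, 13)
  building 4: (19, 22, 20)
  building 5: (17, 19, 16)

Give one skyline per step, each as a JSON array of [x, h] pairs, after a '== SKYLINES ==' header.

== SKYLINES ==
[[16,13],[19,0]]
[[16,13],[19,20],[22,0]]
[[16,13],[19,20],[22,0]]
[[16,13],[19,20],[22,0]]
[[16,13],[17,16],[19,20],[22,0]]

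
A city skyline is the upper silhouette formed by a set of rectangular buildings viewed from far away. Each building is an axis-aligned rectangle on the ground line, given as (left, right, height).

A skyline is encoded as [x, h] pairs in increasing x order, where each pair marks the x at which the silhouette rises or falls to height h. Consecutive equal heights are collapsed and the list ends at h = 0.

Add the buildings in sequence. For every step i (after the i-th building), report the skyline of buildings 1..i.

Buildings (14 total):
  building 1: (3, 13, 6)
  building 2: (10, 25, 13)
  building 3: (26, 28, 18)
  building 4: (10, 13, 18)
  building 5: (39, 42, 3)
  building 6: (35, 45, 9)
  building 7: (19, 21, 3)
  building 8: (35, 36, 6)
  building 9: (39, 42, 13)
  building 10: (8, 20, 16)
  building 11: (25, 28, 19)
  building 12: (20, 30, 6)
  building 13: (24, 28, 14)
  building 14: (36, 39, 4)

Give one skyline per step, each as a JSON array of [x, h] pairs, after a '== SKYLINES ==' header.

== SKYLINES ==
[[3,6],[13,0]]
[[3,6],[10,13],[25,0]]
[[3,6],[10,13],[25,0],[26,18],[28,0]]
[[3,6],[10,18],[13,13],[25,0],[26,18],[28,0]]
[[3,6],[10,18],[13,13],[25,0],[26,18],[28,0],[39,3],[42,0]]
[[3,6],[10,18],[13,13],[25,0],[26,18],[28,0],[35,9],[45,0]]
[[3,6],[10,18],[13,13],[25,0],[26,18],[28,0],[35,9],[45,0]]
[[3,6],[10,18],[13,13],[25,0],[26,18],[28,0],[35,9],[45,0]]
[[3,6],[10,18],[13,13],[25,0],[26,18],[28,0],[35,9],[39,13],[42,9],[45,0]]
[[3,6],[8,16],[10,18],[13,16],[20,13],[25,0],[26,18],[28,0],[35,9],[39,13],[42,9],[45,0]]
[[3,6],[8,16],[10,18],[13,16],[20,13],[25,19],[28,0],[35,9],[39,13],[42,9],[45,0]]
[[3,6],[8,16],[10,18],[13,16],[20,13],[25,19],[28,6],[30,0],[35,9],[39,13],[42,9],[45,0]]
[[3,6],[8,16],[10,18],[13,16],[20,13],[24,14],[25,19],[28,6],[30,0],[35,9],[39,13],[42,9],[45,0]]
[[3,6],[8,16],[10,18],[13,16],[20,13],[24,14],[25,19],[28,6],[30,0],[35,9],[39,13],[42,9],[45,0]]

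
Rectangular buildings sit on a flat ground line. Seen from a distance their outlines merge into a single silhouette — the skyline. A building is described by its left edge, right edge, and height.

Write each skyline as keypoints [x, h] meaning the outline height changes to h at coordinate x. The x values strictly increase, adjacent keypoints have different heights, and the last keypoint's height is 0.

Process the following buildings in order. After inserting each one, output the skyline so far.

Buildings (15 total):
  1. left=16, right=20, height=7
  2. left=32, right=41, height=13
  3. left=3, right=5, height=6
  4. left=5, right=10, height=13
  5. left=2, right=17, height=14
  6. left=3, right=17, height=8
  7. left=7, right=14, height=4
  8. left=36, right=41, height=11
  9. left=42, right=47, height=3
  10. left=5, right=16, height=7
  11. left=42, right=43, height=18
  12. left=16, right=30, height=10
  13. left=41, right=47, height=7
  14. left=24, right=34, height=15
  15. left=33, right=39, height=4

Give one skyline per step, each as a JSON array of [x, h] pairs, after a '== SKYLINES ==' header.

== SKYLINES ==
[[16,7],[20,0]]
[[16,7],[20,0],[32,13],[41,0]]
[[3,6],[5,0],[16,7],[20,0],[32,13],[41,0]]
[[3,6],[5,13],[10,0],[16,7],[20,0],[32,13],[41,0]]
[[2,14],[17,7],[20,0],[32,13],[41,0]]
[[2,14],[17,7],[20,0],[32,13],[41,0]]
[[2,14],[17,7],[20,0],[32,13],[41,0]]
[[2,14],[17,7],[20,0],[32,13],[41,0]]
[[2,14],[17,7],[20,0],[32,13],[41,0],[42,3],[47,0]]
[[2,14],[17,7],[20,0],[32,13],[41,0],[42,3],[47,0]]
[[2,14],[17,7],[20,0],[32,13],[41,0],[42,18],[43,3],[47,0]]
[[2,14],[17,10],[30,0],[32,13],[41,0],[42,18],[43,3],[47,0]]
[[2,14],[17,10],[30,0],[32,13],[41,7],[42,18],[43,7],[47,0]]
[[2,14],[17,10],[24,15],[34,13],[41,7],[42,18],[43,7],[47,0]]
[[2,14],[17,10],[24,15],[34,13],[41,7],[42,18],[43,7],[47,0]]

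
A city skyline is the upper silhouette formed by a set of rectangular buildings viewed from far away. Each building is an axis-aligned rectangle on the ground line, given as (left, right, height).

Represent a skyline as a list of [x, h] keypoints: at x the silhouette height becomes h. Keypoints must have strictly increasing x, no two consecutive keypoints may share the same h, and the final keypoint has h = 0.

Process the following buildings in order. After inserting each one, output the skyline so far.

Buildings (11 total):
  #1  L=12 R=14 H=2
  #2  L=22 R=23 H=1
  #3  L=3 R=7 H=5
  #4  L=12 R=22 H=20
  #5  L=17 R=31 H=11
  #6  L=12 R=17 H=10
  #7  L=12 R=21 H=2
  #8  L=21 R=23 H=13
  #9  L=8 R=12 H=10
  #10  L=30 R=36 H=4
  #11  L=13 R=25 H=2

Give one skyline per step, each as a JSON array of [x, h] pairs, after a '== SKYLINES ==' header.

== SKYLINES ==
[[12,2],[14,0]]
[[12,2],[14,0],[22,1],[23,0]]
[[3,5],[7,0],[12,2],[14,0],[22,1],[23,0]]
[[3,5],[7,0],[12,20],[22,1],[23,0]]
[[3,5],[7,0],[12,20],[22,11],[31,0]]
[[3,5],[7,0],[12,20],[22,11],[31,0]]
[[3,5],[7,0],[12,20],[22,11],[31,0]]
[[3,5],[7,0],[12,20],[22,13],[23,11],[31,0]]
[[3,5],[7,0],[8,10],[12,20],[22,13],[23,11],[31,0]]
[[3,5],[7,0],[8,10],[12,20],[22,13],[23,11],[31,4],[36,0]]
[[3,5],[7,0],[8,10],[12,20],[22,13],[23,11],[31,4],[36,0]]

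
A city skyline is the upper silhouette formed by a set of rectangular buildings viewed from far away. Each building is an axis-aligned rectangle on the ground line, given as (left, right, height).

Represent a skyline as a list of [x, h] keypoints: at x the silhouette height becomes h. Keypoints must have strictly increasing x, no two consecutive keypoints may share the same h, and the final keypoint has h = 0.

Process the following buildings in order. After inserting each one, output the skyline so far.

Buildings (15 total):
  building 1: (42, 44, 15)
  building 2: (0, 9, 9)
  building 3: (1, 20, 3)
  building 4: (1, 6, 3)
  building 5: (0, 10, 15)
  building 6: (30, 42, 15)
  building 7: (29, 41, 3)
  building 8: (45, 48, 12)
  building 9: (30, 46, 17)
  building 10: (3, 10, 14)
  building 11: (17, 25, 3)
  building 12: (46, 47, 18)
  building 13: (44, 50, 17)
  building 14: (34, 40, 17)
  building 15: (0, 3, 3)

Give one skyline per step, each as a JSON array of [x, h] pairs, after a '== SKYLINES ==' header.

== SKYLINES ==
[[42,15],[44,0]]
[[0,9],[9,0],[42,15],[44,0]]
[[0,9],[9,3],[20,0],[42,15],[44,0]]
[[0,9],[9,3],[20,0],[42,15],[44,0]]
[[0,15],[10,3],[20,0],[42,15],[44,0]]
[[0,15],[10,3],[20,0],[30,15],[44,0]]
[[0,15],[10,3],[20,0],[29,3],[30,15],[44,0]]
[[0,15],[10,3],[20,0],[29,3],[30,15],[44,0],[45,12],[48,0]]
[[0,15],[10,3],[20,0],[29,3],[30,17],[46,12],[48,0]]
[[0,15],[10,3],[20,0],[29,3],[30,17],[46,12],[48,0]]
[[0,15],[10,3],[25,0],[29,3],[30,17],[46,12],[48,0]]
[[0,15],[10,3],[25,0],[29,3],[30,17],[46,18],[47,12],[48,0]]
[[0,15],[10,3],[25,0],[29,3],[30,17],[46,18],[47,17],[50,0]]
[[0,15],[10,3],[25,0],[29,3],[30,17],[46,18],[47,17],[50,0]]
[[0,15],[10,3],[25,0],[29,3],[30,17],[46,18],[47,17],[50,0]]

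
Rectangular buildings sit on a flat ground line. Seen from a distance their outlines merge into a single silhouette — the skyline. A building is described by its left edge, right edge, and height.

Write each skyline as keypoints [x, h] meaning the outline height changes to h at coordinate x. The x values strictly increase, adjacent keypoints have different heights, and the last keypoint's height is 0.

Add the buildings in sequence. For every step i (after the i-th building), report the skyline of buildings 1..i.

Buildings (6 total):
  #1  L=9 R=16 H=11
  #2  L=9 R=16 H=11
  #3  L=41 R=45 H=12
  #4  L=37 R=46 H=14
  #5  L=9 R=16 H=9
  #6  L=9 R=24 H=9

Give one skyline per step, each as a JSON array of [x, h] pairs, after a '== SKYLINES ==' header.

== SKYLINES ==
[[9,11],[16,0]]
[[9,11],[16,0]]
[[9,11],[16,0],[41,12],[45,0]]
[[9,11],[16,0],[37,14],[46,0]]
[[9,11],[16,0],[37,14],[46,0]]
[[9,11],[16,9],[24,0],[37,14],[46,0]]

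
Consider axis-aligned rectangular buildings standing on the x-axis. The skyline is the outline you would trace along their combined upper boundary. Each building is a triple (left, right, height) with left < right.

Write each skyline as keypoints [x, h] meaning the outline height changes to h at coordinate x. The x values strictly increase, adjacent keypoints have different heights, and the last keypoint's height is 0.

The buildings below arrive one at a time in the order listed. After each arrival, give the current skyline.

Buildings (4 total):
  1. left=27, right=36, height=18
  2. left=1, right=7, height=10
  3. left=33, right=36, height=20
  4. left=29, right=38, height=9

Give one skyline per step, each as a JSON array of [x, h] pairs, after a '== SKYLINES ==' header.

== SKYLINES ==
[[27,18],[36,0]]
[[1,10],[7,0],[27,18],[36,0]]
[[1,10],[7,0],[27,18],[33,20],[36,0]]
[[1,10],[7,0],[27,18],[33,20],[36,9],[38,0]]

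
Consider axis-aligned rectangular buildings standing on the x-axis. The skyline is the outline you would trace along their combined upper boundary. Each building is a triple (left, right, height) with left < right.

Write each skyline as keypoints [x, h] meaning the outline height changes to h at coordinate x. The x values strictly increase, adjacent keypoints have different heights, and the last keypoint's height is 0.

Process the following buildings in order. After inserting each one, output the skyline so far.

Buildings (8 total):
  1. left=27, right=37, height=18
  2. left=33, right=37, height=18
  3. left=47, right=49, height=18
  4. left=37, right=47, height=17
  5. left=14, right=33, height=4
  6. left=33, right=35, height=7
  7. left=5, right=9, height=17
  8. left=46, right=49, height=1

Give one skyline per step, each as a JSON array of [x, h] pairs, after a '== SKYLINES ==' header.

== SKYLINES ==
[[27,18],[37,0]]
[[27,18],[37,0]]
[[27,18],[37,0],[47,18],[49,0]]
[[27,18],[37,17],[47,18],[49,0]]
[[14,4],[27,18],[37,17],[47,18],[49,0]]
[[14,4],[27,18],[37,17],[47,18],[49,0]]
[[5,17],[9,0],[14,4],[27,18],[37,17],[47,18],[49,0]]
[[5,17],[9,0],[14,4],[27,18],[37,17],[47,18],[49,0]]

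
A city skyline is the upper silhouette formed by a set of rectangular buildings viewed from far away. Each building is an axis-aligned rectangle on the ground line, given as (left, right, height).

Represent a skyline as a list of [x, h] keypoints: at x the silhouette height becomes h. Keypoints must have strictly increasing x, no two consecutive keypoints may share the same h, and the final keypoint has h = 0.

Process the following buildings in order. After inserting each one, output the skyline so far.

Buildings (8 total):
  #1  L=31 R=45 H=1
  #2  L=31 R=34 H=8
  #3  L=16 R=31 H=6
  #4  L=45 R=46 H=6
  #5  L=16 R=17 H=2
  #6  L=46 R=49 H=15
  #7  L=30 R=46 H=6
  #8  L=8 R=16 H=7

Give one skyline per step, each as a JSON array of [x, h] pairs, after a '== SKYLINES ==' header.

== SKYLINES ==
[[31,1],[45,0]]
[[31,8],[34,1],[45,0]]
[[16,6],[31,8],[34,1],[45,0]]
[[16,6],[31,8],[34,1],[45,6],[46,0]]
[[16,6],[31,8],[34,1],[45,6],[46,0]]
[[16,6],[31,8],[34,1],[45,6],[46,15],[49,0]]
[[16,6],[31,8],[34,6],[46,15],[49,0]]
[[8,7],[16,6],[31,8],[34,6],[46,15],[49,0]]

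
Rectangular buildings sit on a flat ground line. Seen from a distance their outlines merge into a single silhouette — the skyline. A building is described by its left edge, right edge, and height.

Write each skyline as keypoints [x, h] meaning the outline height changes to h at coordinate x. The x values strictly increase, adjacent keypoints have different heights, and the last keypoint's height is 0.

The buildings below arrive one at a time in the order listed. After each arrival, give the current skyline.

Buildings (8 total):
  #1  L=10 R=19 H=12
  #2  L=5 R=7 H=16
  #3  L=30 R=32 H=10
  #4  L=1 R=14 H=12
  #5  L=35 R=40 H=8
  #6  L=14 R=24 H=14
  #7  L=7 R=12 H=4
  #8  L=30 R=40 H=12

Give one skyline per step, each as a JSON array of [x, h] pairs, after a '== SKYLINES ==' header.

== SKYLINES ==
[[10,12],[19,0]]
[[5,16],[7,0],[10,12],[19,0]]
[[5,16],[7,0],[10,12],[19,0],[30,10],[32,0]]
[[1,12],[5,16],[7,12],[19,0],[30,10],[32,0]]
[[1,12],[5,16],[7,12],[19,0],[30,10],[32,0],[35,8],[40,0]]
[[1,12],[5,16],[7,12],[14,14],[24,0],[30,10],[32,0],[35,8],[40,0]]
[[1,12],[5,16],[7,12],[14,14],[24,0],[30,10],[32,0],[35,8],[40,0]]
[[1,12],[5,16],[7,12],[14,14],[24,0],[30,12],[40,0]]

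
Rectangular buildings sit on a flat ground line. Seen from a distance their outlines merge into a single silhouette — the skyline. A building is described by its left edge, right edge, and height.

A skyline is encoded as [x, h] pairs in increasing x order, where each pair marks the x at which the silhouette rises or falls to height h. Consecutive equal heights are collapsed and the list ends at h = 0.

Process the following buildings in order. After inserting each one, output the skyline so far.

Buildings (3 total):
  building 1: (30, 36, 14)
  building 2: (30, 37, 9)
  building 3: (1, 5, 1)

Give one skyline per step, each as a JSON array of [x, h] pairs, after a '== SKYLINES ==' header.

== SKYLINES ==
[[30,14],[36,0]]
[[30,14],[36,9],[37,0]]
[[1,1],[5,0],[30,14],[36,9],[37,0]]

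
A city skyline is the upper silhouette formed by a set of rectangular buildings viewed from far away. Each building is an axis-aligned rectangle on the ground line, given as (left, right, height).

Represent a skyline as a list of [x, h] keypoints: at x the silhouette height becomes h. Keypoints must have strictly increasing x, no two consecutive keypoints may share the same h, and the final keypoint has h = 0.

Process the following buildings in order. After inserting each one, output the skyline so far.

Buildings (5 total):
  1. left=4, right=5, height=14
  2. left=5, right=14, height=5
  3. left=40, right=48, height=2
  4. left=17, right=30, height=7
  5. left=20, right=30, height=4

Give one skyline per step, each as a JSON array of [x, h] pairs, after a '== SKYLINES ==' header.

== SKYLINES ==
[[4,14],[5,0]]
[[4,14],[5,5],[14,0]]
[[4,14],[5,5],[14,0],[40,2],[48,0]]
[[4,14],[5,5],[14,0],[17,7],[30,0],[40,2],[48,0]]
[[4,14],[5,5],[14,0],[17,7],[30,0],[40,2],[48,0]]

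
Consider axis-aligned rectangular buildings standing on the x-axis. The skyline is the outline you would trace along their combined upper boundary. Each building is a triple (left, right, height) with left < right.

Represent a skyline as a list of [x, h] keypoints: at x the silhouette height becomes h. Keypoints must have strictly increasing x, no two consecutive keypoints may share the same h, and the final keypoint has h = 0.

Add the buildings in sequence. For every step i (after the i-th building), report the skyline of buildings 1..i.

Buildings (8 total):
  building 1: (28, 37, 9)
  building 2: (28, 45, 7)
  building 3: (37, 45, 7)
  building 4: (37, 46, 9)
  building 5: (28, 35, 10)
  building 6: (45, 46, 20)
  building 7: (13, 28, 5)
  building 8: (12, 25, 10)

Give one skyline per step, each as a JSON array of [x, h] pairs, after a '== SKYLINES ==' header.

== SKYLINES ==
[[28,9],[37,0]]
[[28,9],[37,7],[45,0]]
[[28,9],[37,7],[45,0]]
[[28,9],[46,0]]
[[28,10],[35,9],[46,0]]
[[28,10],[35,9],[45,20],[46,0]]
[[13,5],[28,10],[35,9],[45,20],[46,0]]
[[12,10],[25,5],[28,10],[35,9],[45,20],[46,0]]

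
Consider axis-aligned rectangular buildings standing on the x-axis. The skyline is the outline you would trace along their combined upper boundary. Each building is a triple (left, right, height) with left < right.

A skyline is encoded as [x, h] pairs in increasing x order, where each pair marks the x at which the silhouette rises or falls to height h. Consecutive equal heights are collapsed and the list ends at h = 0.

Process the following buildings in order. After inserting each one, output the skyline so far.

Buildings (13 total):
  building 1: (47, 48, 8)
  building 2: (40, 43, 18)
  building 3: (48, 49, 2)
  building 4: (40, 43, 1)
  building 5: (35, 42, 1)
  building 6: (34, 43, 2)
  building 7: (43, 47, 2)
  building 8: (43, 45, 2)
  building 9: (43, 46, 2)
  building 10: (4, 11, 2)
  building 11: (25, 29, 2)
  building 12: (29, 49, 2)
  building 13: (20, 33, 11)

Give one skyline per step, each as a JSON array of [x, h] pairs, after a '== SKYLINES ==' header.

== SKYLINES ==
[[47,8],[48,0]]
[[40,18],[43,0],[47,8],[48,0]]
[[40,18],[43,0],[47,8],[48,2],[49,0]]
[[40,18],[43,0],[47,8],[48,2],[49,0]]
[[35,1],[40,18],[43,0],[47,8],[48,2],[49,0]]
[[34,2],[40,18],[43,0],[47,8],[48,2],[49,0]]
[[34,2],[40,18],[43,2],[47,8],[48,2],[49,0]]
[[34,2],[40,18],[43,2],[47,8],[48,2],[49,0]]
[[34,2],[40,18],[43,2],[47,8],[48,2],[49,0]]
[[4,2],[11,0],[34,2],[40,18],[43,2],[47,8],[48,2],[49,0]]
[[4,2],[11,0],[25,2],[29,0],[34,2],[40,18],[43,2],[47,8],[48,2],[49,0]]
[[4,2],[11,0],[25,2],[40,18],[43,2],[47,8],[48,2],[49,0]]
[[4,2],[11,0],[20,11],[33,2],[40,18],[43,2],[47,8],[48,2],[49,0]]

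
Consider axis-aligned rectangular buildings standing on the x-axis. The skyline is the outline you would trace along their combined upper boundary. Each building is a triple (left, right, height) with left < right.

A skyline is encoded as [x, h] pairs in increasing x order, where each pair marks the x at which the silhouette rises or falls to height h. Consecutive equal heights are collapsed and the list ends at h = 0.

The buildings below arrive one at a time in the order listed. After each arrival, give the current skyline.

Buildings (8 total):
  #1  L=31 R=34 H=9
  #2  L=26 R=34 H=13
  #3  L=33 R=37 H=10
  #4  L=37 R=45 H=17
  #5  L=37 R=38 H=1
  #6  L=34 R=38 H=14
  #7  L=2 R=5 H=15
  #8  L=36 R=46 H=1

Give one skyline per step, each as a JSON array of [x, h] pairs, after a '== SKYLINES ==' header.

== SKYLINES ==
[[31,9],[34,0]]
[[26,13],[34,0]]
[[26,13],[34,10],[37,0]]
[[26,13],[34,10],[37,17],[45,0]]
[[26,13],[34,10],[37,17],[45,0]]
[[26,13],[34,14],[37,17],[45,0]]
[[2,15],[5,0],[26,13],[34,14],[37,17],[45,0]]
[[2,15],[5,0],[26,13],[34,14],[37,17],[45,1],[46,0]]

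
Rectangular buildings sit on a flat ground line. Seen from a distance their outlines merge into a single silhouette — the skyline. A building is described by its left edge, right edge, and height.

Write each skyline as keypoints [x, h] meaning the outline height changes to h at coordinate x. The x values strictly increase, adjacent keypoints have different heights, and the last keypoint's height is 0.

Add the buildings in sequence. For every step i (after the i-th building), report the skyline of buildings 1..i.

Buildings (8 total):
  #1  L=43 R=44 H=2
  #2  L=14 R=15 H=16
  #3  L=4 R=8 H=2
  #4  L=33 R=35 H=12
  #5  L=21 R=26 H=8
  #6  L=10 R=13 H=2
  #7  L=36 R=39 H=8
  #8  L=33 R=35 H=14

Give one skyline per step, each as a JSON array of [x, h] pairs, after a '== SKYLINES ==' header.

== SKYLINES ==
[[43,2],[44,0]]
[[14,16],[15,0],[43,2],[44,0]]
[[4,2],[8,0],[14,16],[15,0],[43,2],[44,0]]
[[4,2],[8,0],[14,16],[15,0],[33,12],[35,0],[43,2],[44,0]]
[[4,2],[8,0],[14,16],[15,0],[21,8],[26,0],[33,12],[35,0],[43,2],[44,0]]
[[4,2],[8,0],[10,2],[13,0],[14,16],[15,0],[21,8],[26,0],[33,12],[35,0],[43,2],[44,0]]
[[4,2],[8,0],[10,2],[13,0],[14,16],[15,0],[21,8],[26,0],[33,12],[35,0],[36,8],[39,0],[43,2],[44,0]]
[[4,2],[8,0],[10,2],[13,0],[14,16],[15,0],[21,8],[26,0],[33,14],[35,0],[36,8],[39,0],[43,2],[44,0]]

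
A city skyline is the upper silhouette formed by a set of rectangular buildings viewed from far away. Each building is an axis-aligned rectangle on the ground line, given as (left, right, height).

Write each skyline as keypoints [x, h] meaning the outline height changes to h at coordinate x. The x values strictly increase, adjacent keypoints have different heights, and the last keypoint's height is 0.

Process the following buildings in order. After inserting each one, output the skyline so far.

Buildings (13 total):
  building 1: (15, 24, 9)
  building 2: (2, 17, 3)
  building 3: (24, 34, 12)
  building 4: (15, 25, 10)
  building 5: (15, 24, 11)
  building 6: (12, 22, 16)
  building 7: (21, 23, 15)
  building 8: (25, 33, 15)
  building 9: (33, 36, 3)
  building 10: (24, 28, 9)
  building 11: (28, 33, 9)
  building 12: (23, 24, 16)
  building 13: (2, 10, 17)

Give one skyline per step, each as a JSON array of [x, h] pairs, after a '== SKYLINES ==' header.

== SKYLINES ==
[[15,9],[24,0]]
[[2,3],[15,9],[24,0]]
[[2,3],[15,9],[24,12],[34,0]]
[[2,3],[15,10],[24,12],[34,0]]
[[2,3],[15,11],[24,12],[34,0]]
[[2,3],[12,16],[22,11],[24,12],[34,0]]
[[2,3],[12,16],[22,15],[23,11],[24,12],[34,0]]
[[2,3],[12,16],[22,15],[23,11],[24,12],[25,15],[33,12],[34,0]]
[[2,3],[12,16],[22,15],[23,11],[24,12],[25,15],[33,12],[34,3],[36,0]]
[[2,3],[12,16],[22,15],[23,11],[24,12],[25,15],[33,12],[34,3],[36,0]]
[[2,3],[12,16],[22,15],[23,11],[24,12],[25,15],[33,12],[34,3],[36,0]]
[[2,3],[12,16],[22,15],[23,16],[24,12],[25,15],[33,12],[34,3],[36,0]]
[[2,17],[10,3],[12,16],[22,15],[23,16],[24,12],[25,15],[33,12],[34,3],[36,0]]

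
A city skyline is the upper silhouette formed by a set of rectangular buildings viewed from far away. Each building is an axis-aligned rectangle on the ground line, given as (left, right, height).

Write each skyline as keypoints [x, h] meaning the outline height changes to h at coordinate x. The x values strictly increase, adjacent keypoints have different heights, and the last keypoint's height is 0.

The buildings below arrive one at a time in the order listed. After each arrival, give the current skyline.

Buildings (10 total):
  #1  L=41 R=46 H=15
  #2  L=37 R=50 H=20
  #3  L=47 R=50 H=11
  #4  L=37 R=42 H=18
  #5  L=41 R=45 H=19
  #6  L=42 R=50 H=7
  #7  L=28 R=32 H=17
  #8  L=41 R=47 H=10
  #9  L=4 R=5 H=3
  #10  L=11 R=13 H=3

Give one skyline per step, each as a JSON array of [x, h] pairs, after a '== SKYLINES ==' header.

== SKYLINES ==
[[41,15],[46,0]]
[[37,20],[50,0]]
[[37,20],[50,0]]
[[37,20],[50,0]]
[[37,20],[50,0]]
[[37,20],[50,0]]
[[28,17],[32,0],[37,20],[50,0]]
[[28,17],[32,0],[37,20],[50,0]]
[[4,3],[5,0],[28,17],[32,0],[37,20],[50,0]]
[[4,3],[5,0],[11,3],[13,0],[28,17],[32,0],[37,20],[50,0]]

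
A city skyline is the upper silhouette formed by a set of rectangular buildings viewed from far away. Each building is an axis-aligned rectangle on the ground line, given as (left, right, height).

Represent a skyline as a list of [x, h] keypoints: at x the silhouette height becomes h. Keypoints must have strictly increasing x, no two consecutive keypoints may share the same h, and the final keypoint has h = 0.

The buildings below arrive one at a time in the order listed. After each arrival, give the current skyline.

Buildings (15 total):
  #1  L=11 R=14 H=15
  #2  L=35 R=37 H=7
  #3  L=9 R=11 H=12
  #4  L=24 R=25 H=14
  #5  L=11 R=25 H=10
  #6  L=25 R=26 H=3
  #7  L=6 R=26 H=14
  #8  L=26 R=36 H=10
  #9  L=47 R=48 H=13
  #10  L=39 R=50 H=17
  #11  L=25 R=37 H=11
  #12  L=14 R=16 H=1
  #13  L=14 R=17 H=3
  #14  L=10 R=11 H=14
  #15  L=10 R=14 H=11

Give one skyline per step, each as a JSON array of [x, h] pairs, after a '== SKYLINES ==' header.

== SKYLINES ==
[[11,15],[14,0]]
[[11,15],[14,0],[35,7],[37,0]]
[[9,12],[11,15],[14,0],[35,7],[37,0]]
[[9,12],[11,15],[14,0],[24,14],[25,0],[35,7],[37,0]]
[[9,12],[11,15],[14,10],[24,14],[25,0],[35,7],[37,0]]
[[9,12],[11,15],[14,10],[24,14],[25,3],[26,0],[35,7],[37,0]]
[[6,14],[11,15],[14,14],[26,0],[35,7],[37,0]]
[[6,14],[11,15],[14,14],[26,10],[36,7],[37,0]]
[[6,14],[11,15],[14,14],[26,10],[36,7],[37,0],[47,13],[48,0]]
[[6,14],[11,15],[14,14],[26,10],[36,7],[37,0],[39,17],[50,0]]
[[6,14],[11,15],[14,14],[26,11],[37,0],[39,17],[50,0]]
[[6,14],[11,15],[14,14],[26,11],[37,0],[39,17],[50,0]]
[[6,14],[11,15],[14,14],[26,11],[37,0],[39,17],[50,0]]
[[6,14],[11,15],[14,14],[26,11],[37,0],[39,17],[50,0]]
[[6,14],[11,15],[14,14],[26,11],[37,0],[39,17],[50,0]]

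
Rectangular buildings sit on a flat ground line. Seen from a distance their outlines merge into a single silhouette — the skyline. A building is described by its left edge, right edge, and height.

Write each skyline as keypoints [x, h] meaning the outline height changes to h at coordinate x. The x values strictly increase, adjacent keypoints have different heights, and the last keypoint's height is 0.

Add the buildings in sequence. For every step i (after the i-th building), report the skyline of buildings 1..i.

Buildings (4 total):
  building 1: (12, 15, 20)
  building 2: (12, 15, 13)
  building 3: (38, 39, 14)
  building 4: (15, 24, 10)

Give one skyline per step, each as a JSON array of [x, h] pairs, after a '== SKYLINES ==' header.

== SKYLINES ==
[[12,20],[15,0]]
[[12,20],[15,0]]
[[12,20],[15,0],[38,14],[39,0]]
[[12,20],[15,10],[24,0],[38,14],[39,0]]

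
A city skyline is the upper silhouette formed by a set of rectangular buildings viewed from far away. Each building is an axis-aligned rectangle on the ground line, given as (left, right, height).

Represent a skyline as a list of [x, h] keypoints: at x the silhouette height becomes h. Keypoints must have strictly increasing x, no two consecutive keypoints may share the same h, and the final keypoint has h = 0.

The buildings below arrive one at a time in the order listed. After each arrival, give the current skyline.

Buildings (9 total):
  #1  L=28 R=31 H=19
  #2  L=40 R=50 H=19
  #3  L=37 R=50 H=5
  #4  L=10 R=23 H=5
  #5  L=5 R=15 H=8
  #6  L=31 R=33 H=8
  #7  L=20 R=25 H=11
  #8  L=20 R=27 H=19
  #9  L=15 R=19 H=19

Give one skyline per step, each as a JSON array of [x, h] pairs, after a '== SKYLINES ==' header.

== SKYLINES ==
[[28,19],[31,0]]
[[28,19],[31,0],[40,19],[50,0]]
[[28,19],[31,0],[37,5],[40,19],[50,0]]
[[10,5],[23,0],[28,19],[31,0],[37,5],[40,19],[50,0]]
[[5,8],[15,5],[23,0],[28,19],[31,0],[37,5],[40,19],[50,0]]
[[5,8],[15,5],[23,0],[28,19],[31,8],[33,0],[37,5],[40,19],[50,0]]
[[5,8],[15,5],[20,11],[25,0],[28,19],[31,8],[33,0],[37,5],[40,19],[50,0]]
[[5,8],[15,5],[20,19],[27,0],[28,19],[31,8],[33,0],[37,5],[40,19],[50,0]]
[[5,8],[15,19],[19,5],[20,19],[27,0],[28,19],[31,8],[33,0],[37,5],[40,19],[50,0]]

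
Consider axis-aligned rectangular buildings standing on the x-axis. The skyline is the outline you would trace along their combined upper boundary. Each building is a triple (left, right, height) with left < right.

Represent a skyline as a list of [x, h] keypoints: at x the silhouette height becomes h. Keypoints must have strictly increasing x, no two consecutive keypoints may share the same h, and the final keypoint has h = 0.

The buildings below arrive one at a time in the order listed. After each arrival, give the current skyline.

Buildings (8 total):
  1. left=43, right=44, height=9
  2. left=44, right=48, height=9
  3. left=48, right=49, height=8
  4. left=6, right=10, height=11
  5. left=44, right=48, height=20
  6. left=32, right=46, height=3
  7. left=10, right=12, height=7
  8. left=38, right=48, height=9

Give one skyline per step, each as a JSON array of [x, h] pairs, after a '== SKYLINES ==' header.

== SKYLINES ==
[[43,9],[44,0]]
[[43,9],[48,0]]
[[43,9],[48,8],[49,0]]
[[6,11],[10,0],[43,9],[48,8],[49,0]]
[[6,11],[10,0],[43,9],[44,20],[48,8],[49,0]]
[[6,11],[10,0],[32,3],[43,9],[44,20],[48,8],[49,0]]
[[6,11],[10,7],[12,0],[32,3],[43,9],[44,20],[48,8],[49,0]]
[[6,11],[10,7],[12,0],[32,3],[38,9],[44,20],[48,8],[49,0]]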